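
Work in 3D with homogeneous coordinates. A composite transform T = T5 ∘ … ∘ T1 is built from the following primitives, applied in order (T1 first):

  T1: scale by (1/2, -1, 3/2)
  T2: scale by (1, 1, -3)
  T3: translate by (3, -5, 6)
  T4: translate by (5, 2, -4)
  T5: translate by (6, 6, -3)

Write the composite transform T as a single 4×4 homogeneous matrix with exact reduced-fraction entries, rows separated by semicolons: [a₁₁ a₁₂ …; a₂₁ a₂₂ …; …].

T1 = [1/2 0 0 0; 0 -1 0 0; 0 0 3/2 0; 0 0 0 1]
T2·T1 = [1/2 0 0 0; 0 -1 0 0; 0 0 -9/2 0; 0 0 0 1]
T3·…·T1 = [1/2 0 0 3; 0 -1 0 -5; 0 0 -9/2 6; 0 0 0 1]
T4·…·T1 = [1/2 0 0 8; 0 -1 0 -3; 0 0 -9/2 2; 0 0 0 1]
T5·…·T1 = [1/2 0 0 14; 0 -1 0 3; 0 0 -9/2 -1; 0 0 0 1]

T = [1/2 0 0 14; 0 -1 0 3; 0 0 -9/2 -1; 0 0 0 1]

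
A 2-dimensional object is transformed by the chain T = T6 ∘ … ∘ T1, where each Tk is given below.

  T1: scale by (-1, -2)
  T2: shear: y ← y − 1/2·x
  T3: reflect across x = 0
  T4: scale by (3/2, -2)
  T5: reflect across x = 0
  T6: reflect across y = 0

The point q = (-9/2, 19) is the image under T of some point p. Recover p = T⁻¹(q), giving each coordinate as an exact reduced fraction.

p = (3, -4)

T1 = [-1 0 0; 0 -2 0; 0 0 1]
T2·T1 = [-1 0 0; 1/2 -2 0; 0 0 1]
T3·…·T1 = [1 0 0; 1/2 -2 0; 0 0 1]
T4·…·T1 = [3/2 0 0; -1 4 0; 0 0 1]
T5·…·T1 = [-3/2 0 0; -1 4 0; 0 0 1]
T6·…·T1 = [-3/2 0 0; 1 -4 0; 0 0 1]
det M = 6; M⁻¹ = [-2/3 0 0; -1/6 -1/4 0; 0 0 1]
M⁻¹ · (-9/2, 19)ᵀ = (3, -4)ᵀ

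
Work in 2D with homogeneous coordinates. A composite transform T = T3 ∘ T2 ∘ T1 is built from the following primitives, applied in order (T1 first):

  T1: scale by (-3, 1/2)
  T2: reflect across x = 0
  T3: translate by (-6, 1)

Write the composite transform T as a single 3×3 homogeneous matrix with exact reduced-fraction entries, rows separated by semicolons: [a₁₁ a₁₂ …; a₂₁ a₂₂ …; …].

T1 = [-3 0 0; 0 1/2 0; 0 0 1]
T2·T1 = [3 0 0; 0 1/2 0; 0 0 1]
T3·…·T1 = [3 0 -6; 0 1/2 1; 0 0 1]

T = [3 0 -6; 0 1/2 1; 0 0 1]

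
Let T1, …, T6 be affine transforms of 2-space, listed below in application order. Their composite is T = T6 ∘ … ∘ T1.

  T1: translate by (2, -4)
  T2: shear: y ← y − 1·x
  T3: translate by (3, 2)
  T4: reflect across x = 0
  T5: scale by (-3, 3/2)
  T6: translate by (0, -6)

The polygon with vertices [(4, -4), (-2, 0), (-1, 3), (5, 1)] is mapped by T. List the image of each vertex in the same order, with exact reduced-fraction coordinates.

T1 translate by (2, -4): (4, -4) → (6, -8); (-2, 0) → (0, -4); (-1, 3) → (1, -1); (5, 1) → (7, -3)
T2 shear: y ← y − 1·x: (6, -8) → (6, -14); (0, -4) → (0, -4); (1, -1) → (1, -2); (7, -3) → (7, -10)
T3 translate by (3, 2): (6, -14) → (9, -12); (0, -4) → (3, -2); (1, -2) → (4, 0); (7, -10) → (10, -8)
T4 reflect across x = 0: (9, -12) → (-9, -12); (3, -2) → (-3, -2); (4, 0) → (-4, 0); (10, -8) → (-10, -8)
T5 scale by (-3, 3/2): (-9, -12) → (27, -18); (-3, -2) → (9, -3); (-4, 0) → (12, 0); (-10, -8) → (30, -12)
T6 translate by (0, -6): (27, -18) → (27, -24); (9, -3) → (9, -9); (12, 0) → (12, -6); (30, -12) → (30, -18)

image vertices: (27, -24), (9, -9), (12, -6), (30, -18)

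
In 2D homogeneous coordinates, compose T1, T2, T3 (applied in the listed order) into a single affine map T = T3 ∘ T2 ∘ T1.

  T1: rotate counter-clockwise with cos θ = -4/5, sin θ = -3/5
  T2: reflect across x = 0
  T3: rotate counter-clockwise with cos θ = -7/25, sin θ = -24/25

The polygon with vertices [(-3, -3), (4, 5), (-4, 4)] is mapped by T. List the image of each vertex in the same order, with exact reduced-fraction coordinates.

T1 rotate counter-clockwise with cos θ = -4/5, sin θ = -3/5: (-3, -3) → (3/5, 21/5); (4, 5) → (-1/5, -32/5); (-4, 4) → (28/5, -4/5)
T2 reflect across x = 0: (3/5, 21/5) → (-3/5, 21/5); (-1/5, -32/5) → (1/5, -32/5); (28/5, -4/5) → (-28/5, -4/5)
T3 rotate counter-clockwise with cos θ = -7/25, sin θ = -24/25: (-3/5, 21/5) → (21/5, -3/5); (1/5, -32/5) → (-31/5, 8/5); (-28/5, -4/5) → (4/5, 28/5)

image vertices: (21/5, -3/5), (-31/5, 8/5), (4/5, 28/5)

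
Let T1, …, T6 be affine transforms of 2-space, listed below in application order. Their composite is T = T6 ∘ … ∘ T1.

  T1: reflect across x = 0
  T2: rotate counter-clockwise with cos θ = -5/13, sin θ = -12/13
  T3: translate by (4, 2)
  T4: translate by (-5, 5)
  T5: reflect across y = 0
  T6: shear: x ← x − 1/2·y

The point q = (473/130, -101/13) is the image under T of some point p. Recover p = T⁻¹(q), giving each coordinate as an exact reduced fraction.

p = (1, 2/5)

T1 = [-1 0 0; 0 1 0; 0 0 1]
T2·T1 = [5/13 12/13 0; 12/13 -5/13 0; 0 0 1]
T3·…·T1 = [5/13 12/13 4; 12/13 -5/13 2; 0 0 1]
T4·…·T1 = [5/13 12/13 -1; 12/13 -5/13 7; 0 0 1]
T5·…·T1 = [5/13 12/13 -1; -12/13 5/13 -7; 0 0 1]
T6·…·T1 = [11/13 19/26 5/2; -12/13 5/13 -7; 0 0 1]
det M = 1; M⁻¹ = [5/13 -19/26 -79/13; 12/13 11/13 47/13; 0 0 1]
M⁻¹ · (473/130, -101/13)ᵀ = (1, 2/5)ᵀ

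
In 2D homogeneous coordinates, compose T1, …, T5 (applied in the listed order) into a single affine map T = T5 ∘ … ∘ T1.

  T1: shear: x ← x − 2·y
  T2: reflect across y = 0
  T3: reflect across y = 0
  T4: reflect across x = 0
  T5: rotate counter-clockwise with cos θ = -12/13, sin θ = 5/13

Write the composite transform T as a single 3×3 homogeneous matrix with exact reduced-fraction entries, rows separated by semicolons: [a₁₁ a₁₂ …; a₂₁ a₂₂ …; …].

T = [12/13 -29/13 0; -5/13 -2/13 0; 0 0 1]

T1 = [1 -2 0; 0 1 0; 0 0 1]
T2·T1 = [1 -2 0; 0 -1 0; 0 0 1]
T3·…·T1 = [1 -2 0; 0 1 0; 0 0 1]
T4·…·T1 = [-1 2 0; 0 1 0; 0 0 1]
T5·…·T1 = [12/13 -29/13 0; -5/13 -2/13 0; 0 0 1]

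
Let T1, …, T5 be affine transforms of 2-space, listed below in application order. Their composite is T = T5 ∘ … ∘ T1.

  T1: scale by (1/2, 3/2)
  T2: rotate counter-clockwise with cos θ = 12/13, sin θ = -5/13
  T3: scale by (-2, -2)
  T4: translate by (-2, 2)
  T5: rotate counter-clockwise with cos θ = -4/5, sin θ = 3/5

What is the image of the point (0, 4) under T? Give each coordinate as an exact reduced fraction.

T(p) = (698/65, 214/65)

T1 scale by (1/2, 3/2): (0, 4) → (0, 6)
T2 rotate counter-clockwise with cos θ = 12/13, sin θ = -5/13: (0, 6) → (30/13, 72/13)
T3 scale by (-2, -2): (30/13, 72/13) → (-60/13, -144/13)
T4 translate by (-2, 2): (-60/13, -144/13) → (-86/13, -118/13)
T5 rotate counter-clockwise with cos θ = -4/5, sin θ = 3/5: (-86/13, -118/13) → (698/65, 214/65)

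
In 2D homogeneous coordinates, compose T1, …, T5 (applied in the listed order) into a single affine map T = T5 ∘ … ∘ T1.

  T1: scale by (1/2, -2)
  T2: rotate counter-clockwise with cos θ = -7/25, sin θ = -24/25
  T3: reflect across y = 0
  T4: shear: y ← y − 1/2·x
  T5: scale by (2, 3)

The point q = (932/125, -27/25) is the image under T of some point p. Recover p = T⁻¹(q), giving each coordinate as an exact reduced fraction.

T1 = [1/2 0 0; 0 -2 0; 0 0 1]
T2·T1 = [-7/50 -48/25 0; -12/25 14/25 0; 0 0 1]
T3·…·T1 = [-7/50 -48/25 0; 12/25 -14/25 0; 0 0 1]
T4·…·T1 = [-7/50 -48/25 0; 11/20 2/5 0; 0 0 1]
T5·…·T1 = [-7/25 -96/25 0; 33/20 6/5 0; 0 0 1]
det M = 6; M⁻¹ = [1/5 16/25 0; -11/40 -7/150 0; 0 0 1]
M⁻¹ · (932/125, -27/25)ᵀ = (4/5, -2)ᵀ

p = (4/5, -2)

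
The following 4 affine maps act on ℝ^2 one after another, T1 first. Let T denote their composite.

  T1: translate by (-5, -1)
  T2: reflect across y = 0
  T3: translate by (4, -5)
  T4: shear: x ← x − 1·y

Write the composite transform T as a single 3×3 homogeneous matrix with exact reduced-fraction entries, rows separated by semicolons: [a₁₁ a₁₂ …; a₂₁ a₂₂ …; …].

T1 = [1 0 -5; 0 1 -1; 0 0 1]
T2·T1 = [1 0 -5; 0 -1 1; 0 0 1]
T3·…·T1 = [1 0 -1; 0 -1 -4; 0 0 1]
T4·…·T1 = [1 1 3; 0 -1 -4; 0 0 1]

T = [1 1 3; 0 -1 -4; 0 0 1]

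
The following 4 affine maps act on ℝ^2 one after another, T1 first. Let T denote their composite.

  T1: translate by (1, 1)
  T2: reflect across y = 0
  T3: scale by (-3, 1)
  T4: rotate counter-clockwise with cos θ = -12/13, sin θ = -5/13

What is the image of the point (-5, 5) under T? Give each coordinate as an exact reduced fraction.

T(p) = (-174/13, 12/13)

T1 translate by (1, 1): (-5, 5) → (-4, 6)
T2 reflect across y = 0: (-4, 6) → (-4, -6)
T3 scale by (-3, 1): (-4, -6) → (12, -6)
T4 rotate counter-clockwise with cos θ = -12/13, sin θ = -5/13: (12, -6) → (-174/13, 12/13)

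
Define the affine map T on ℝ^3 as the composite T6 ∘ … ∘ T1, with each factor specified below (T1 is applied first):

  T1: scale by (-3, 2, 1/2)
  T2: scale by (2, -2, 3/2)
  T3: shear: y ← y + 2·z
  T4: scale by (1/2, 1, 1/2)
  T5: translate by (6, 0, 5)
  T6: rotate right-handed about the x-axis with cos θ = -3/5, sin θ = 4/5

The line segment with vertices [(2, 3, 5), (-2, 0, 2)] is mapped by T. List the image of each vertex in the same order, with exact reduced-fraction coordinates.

T1 scale by (-3, 2, 1/2): (2, 3, 5) → (-6, 6, 5/2); (-2, 0, 2) → (6, 0, 1)
T2 scale by (2, -2, 3/2): (-6, 6, 5/2) → (-12, -12, 15/4); (6, 0, 1) → (12, 0, 3/2)
T3 shear: y ← y + 2·z: (-12, -12, 15/4) → (-12, -9/2, 15/4); (12, 0, 3/2) → (12, 3, 3/2)
T4 scale by (1/2, 1, 1/2): (-12, -9/2, 15/4) → (-6, -9/2, 15/8); (12, 3, 3/2) → (6, 3, 3/4)
T5 translate by (6, 0, 5): (-6, -9/2, 15/8) → (0, -9/2, 55/8); (6, 3, 3/4) → (12, 3, 23/4)
T6 rotate right-handed about the x-axis with cos θ = -3/5, sin θ = 4/5: (0, -9/2, 55/8) → (0, -14/5, -309/40); (12, 3, 23/4) → (12, -32/5, -21/20)

image vertices: (0, -14/5, -309/40), (12, -32/5, -21/20)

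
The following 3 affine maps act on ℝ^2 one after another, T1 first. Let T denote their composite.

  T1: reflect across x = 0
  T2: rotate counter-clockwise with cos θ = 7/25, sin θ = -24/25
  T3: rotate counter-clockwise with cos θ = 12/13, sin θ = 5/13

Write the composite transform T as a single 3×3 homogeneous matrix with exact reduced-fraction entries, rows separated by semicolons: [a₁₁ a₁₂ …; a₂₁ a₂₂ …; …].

T1 = [-1 0 0; 0 1 0; 0 0 1]
T2·T1 = [-7/25 24/25 0; 24/25 7/25 0; 0 0 1]
T3·…·T1 = [-204/325 253/325 0; 253/325 204/325 0; 0 0 1]

T = [-204/325 253/325 0; 253/325 204/325 0; 0 0 1]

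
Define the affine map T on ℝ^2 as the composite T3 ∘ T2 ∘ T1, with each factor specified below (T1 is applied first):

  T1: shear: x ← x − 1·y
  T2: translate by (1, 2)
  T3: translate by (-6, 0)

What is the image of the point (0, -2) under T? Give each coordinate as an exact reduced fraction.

T(p) = (-3, 0)

T1 shear: x ← x − 1·y: (0, -2) → (2, -2)
T2 translate by (1, 2): (2, -2) → (3, 0)
T3 translate by (-6, 0): (3, 0) → (-3, 0)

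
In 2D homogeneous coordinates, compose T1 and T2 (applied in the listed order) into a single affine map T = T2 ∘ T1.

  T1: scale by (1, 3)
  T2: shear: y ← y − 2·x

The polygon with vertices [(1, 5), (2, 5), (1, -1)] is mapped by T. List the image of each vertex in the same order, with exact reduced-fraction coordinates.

image vertices: (1, 13), (2, 11), (1, -5)

T1 scale by (1, 3): (1, 5) → (1, 15); (2, 5) → (2, 15); (1, -1) → (1, -3)
T2 shear: y ← y − 2·x: (1, 15) → (1, 13); (2, 15) → (2, 11); (1, -3) → (1, -5)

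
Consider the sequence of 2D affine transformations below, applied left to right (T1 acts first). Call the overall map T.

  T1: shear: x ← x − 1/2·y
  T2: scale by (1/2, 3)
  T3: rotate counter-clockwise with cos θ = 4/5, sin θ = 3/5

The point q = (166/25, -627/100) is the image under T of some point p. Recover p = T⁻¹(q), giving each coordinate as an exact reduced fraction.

p = (8/5, -3)

T1 = [1 -1/2 0; 0 1 0; 0 0 1]
T2·T1 = [1/2 -1/4 0; 0 3 0; 0 0 1]
T3·…·T1 = [2/5 -2 0; 3/10 9/4 0; 0 0 1]
det M = 3/2; M⁻¹ = [3/2 4/3 0; -1/5 4/15 0; 0 0 1]
M⁻¹ · (166/25, -627/100)ᵀ = (8/5, -3)ᵀ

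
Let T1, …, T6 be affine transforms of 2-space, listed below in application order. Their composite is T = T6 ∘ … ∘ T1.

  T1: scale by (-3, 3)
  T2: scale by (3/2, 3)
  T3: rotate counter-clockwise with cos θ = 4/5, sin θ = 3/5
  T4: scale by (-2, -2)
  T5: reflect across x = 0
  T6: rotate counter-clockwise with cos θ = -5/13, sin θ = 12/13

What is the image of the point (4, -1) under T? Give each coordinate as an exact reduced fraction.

T1 scale by (-3, 3): (4, -1) → (-12, -3)
T2 scale by (3/2, 3): (-12, -3) → (-18, -9)
T3 rotate counter-clockwise with cos θ = 4/5, sin θ = 3/5: (-18, -9) → (-9, -18)
T4 scale by (-2, -2): (-9, -18) → (18, 36)
T5 reflect across x = 0: (18, 36) → (-18, 36)
T6 rotate counter-clockwise with cos θ = -5/13, sin θ = 12/13: (-18, 36) → (-342/13, -396/13)

T(p) = (-342/13, -396/13)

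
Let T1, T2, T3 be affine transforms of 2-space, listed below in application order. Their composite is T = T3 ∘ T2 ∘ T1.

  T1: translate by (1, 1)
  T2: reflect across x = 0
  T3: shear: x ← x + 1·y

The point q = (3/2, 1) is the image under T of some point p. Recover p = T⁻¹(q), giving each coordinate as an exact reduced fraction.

T1 = [1 0 1; 0 1 1; 0 0 1]
T2·T1 = [-1 0 -1; 0 1 1; 0 0 1]
T3·…·T1 = [-1 1 0; 0 1 1; 0 0 1]
det M = -1; M⁻¹ = [-1 1 -1; 0 1 -1; 0 0 1]
M⁻¹ · (3/2, 1)ᵀ = (-3/2, 0)ᵀ

p = (-3/2, 0)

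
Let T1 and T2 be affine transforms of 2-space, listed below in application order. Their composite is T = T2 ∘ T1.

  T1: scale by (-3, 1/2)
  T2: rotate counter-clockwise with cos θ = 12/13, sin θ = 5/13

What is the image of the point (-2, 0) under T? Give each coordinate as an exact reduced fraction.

T1 scale by (-3, 1/2): (-2, 0) → (6, 0)
T2 rotate counter-clockwise with cos θ = 12/13, sin θ = 5/13: (6, 0) → (72/13, 30/13)

T(p) = (72/13, 30/13)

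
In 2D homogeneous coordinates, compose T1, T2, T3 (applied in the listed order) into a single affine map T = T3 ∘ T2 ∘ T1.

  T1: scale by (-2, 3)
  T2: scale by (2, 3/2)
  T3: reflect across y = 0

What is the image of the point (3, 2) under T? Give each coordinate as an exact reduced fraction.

T(p) = (-12, -9)

T1 scale by (-2, 3): (3, 2) → (-6, 6)
T2 scale by (2, 3/2): (-6, 6) → (-12, 9)
T3 reflect across y = 0: (-12, 9) → (-12, -9)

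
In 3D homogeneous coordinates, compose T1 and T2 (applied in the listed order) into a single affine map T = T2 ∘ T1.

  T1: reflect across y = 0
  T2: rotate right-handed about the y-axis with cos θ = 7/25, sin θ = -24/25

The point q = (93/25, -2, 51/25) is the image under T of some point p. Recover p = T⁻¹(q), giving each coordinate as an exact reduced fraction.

T1 = [1 0 0 0; 0 -1 0 0; 0 0 1 0; 0 0 0 1]
T2·T1 = [7/25 0 -24/25 0; 0 -1 0 0; 24/25 0 7/25 0; 0 0 0 1]
det M = -1; M⁻¹ = [7/25 0 24/25 0; 0 -1 0 0; -24/25 0 7/25 0; 0 0 0 1]
M⁻¹ · (93/25, -2, 51/25)ᵀ = (3, 2, -3)ᵀ

p = (3, 2, -3)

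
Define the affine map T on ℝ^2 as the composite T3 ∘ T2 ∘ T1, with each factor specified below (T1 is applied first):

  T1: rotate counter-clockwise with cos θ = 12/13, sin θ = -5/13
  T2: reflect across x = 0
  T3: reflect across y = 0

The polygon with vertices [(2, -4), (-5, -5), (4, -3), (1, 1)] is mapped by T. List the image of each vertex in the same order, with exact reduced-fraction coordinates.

T1 rotate counter-clockwise with cos θ = 12/13, sin θ = -5/13: (2, -4) → (4/13, -58/13); (-5, -5) → (-85/13, -35/13); (4, -3) → (33/13, -56/13); (1, 1) → (17/13, 7/13)
T2 reflect across x = 0: (4/13, -58/13) → (-4/13, -58/13); (-85/13, -35/13) → (85/13, -35/13); (33/13, -56/13) → (-33/13, -56/13); (17/13, 7/13) → (-17/13, 7/13)
T3 reflect across y = 0: (-4/13, -58/13) → (-4/13, 58/13); (85/13, -35/13) → (85/13, 35/13); (-33/13, -56/13) → (-33/13, 56/13); (-17/13, 7/13) → (-17/13, -7/13)

image vertices: (-4/13, 58/13), (85/13, 35/13), (-33/13, 56/13), (-17/13, -7/13)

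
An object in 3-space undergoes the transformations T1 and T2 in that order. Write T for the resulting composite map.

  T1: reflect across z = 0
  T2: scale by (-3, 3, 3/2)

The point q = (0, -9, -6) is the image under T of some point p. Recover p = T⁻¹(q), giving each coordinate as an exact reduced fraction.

p = (0, -3, 4)

T1 = [1 0 0 0; 0 1 0 0; 0 0 -1 0; 0 0 0 1]
T2·T1 = [-3 0 0 0; 0 3 0 0; 0 0 -3/2 0; 0 0 0 1]
det M = 27/2; M⁻¹ = [-1/3 0 0 0; 0 1/3 0 0; 0 0 -2/3 0; 0 0 0 1]
M⁻¹ · (0, -9, -6)ᵀ = (0, -3, 4)ᵀ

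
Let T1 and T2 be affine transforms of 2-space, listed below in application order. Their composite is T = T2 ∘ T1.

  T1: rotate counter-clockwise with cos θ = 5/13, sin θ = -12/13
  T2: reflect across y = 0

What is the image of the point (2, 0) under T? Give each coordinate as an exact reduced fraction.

T1 rotate counter-clockwise with cos θ = 5/13, sin θ = -12/13: (2, 0) → (10/13, -24/13)
T2 reflect across y = 0: (10/13, -24/13) → (10/13, 24/13)

T(p) = (10/13, 24/13)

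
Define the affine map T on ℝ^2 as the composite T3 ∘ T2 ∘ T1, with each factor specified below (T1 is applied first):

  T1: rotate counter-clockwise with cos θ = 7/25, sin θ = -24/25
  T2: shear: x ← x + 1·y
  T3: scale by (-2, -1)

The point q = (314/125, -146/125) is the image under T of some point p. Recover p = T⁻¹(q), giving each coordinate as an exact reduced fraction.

T1 = [7/25 24/25 0; -24/25 7/25 0; 0 0 1]
T2·T1 = [-17/25 31/25 0; -24/25 7/25 0; 0 0 1]
T3·…·T1 = [34/25 -62/25 0; 24/25 -7/25 0; 0 0 1]
det M = 2; M⁻¹ = [-7/50 31/25 0; -12/25 17/25 0; 0 0 1]
M⁻¹ · (314/125, -146/125)ᵀ = (-9/5, -2)ᵀ

p = (-9/5, -2)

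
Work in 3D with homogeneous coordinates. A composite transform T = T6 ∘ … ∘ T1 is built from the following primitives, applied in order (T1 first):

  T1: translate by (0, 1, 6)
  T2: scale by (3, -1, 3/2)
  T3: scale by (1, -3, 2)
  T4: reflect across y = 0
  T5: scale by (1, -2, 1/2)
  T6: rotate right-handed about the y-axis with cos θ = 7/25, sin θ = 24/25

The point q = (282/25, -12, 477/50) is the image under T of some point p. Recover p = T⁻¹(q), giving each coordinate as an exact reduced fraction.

p = (-2, -3, 3)

T1 = [1 0 0 0; 0 1 0 1; 0 0 1 6; 0 0 0 1]
T2·T1 = [3 0 0 0; 0 -1 0 -1; 0 0 3/2 9; 0 0 0 1]
T3·…·T1 = [3 0 0 0; 0 3 0 3; 0 0 3 18; 0 0 0 1]
T4·…·T1 = [3 0 0 0; 0 -3 0 -3; 0 0 3 18; 0 0 0 1]
T5·…·T1 = [3 0 0 0; 0 6 0 6; 0 0 3/2 9; 0 0 0 1]
T6·…·T1 = [21/25 0 36/25 216/25; 0 6 0 6; -72/25 0 21/50 63/25; 0 0 0 1]
det M = 27; M⁻¹ = [7/75 0 -8/25 0; 0 1/6 0 -1; 16/25 0 14/75 -6; 0 0 0 1]
M⁻¹ · (282/25, -12, 477/50)ᵀ = (-2, -3, 3)ᵀ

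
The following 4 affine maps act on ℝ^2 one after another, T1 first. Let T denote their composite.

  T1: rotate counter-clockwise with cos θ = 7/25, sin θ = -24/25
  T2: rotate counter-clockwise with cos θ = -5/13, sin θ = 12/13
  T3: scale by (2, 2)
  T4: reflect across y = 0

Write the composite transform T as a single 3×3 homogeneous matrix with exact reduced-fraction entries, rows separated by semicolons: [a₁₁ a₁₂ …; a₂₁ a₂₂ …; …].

T1 = [7/25 24/25 0; -24/25 7/25 0; 0 0 1]
T2·T1 = [253/325 -204/325 0; 204/325 253/325 0; 0 0 1]
T3·…·T1 = [506/325 -408/325 0; 408/325 506/325 0; 0 0 1]
T4·…·T1 = [506/325 -408/325 0; -408/325 -506/325 0; 0 0 1]

T = [506/325 -408/325 0; -408/325 -506/325 0; 0 0 1]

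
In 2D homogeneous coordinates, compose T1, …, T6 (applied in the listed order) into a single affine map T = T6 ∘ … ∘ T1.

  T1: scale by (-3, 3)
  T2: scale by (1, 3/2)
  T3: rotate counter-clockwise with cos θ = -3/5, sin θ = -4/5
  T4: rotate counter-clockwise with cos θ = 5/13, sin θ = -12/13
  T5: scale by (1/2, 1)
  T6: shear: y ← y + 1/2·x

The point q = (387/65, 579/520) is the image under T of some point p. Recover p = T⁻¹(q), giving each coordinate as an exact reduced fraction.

T1 = [-3 0 0; 0 3 0; 0 0 1]
T2·T1 = [-3 0 0; 0 9/2 0; 0 0 1]
T3·…·T1 = [9/5 18/5 0; 12/5 -27/10 0; 0 0 1]
T4·…·T1 = [189/65 -72/65 0; -48/65 -567/130 0; 0 0 1]
T5·…·T1 = [189/130 -36/65 0; -48/65 -567/130 0; 0 0 1]
T6·…·T1 = [189/130 -36/65 0; -3/260 -603/130 0; 0 0 1]
det M = -27/4; M⁻¹ = [134/195 -16/195 0; -1/585 -14/65 0; 0 0 1]
M⁻¹ · (387/65, 579/520)ᵀ = (4, -1/4)ᵀ

p = (4, -1/4)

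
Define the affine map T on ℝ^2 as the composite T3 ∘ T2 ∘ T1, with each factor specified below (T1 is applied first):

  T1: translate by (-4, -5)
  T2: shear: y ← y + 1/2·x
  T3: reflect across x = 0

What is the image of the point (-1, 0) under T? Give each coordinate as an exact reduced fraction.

T1 translate by (-4, -5): (-1, 0) → (-5, -5)
T2 shear: y ← y + 1/2·x: (-5, -5) → (-5, -15/2)
T3 reflect across x = 0: (-5, -15/2) → (5, -15/2)

T(p) = (5, -15/2)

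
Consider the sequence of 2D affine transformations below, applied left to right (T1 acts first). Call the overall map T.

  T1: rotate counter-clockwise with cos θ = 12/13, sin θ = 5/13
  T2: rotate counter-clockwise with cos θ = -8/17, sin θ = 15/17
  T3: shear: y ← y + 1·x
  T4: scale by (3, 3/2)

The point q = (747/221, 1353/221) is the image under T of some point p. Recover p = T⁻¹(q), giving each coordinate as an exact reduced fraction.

T1 = [12/13 -5/13 0; 5/13 12/13 0; 0 0 1]
T2·T1 = [-171/221 -140/221 0; 140/221 -171/221 0; 0 0 1]
T3·…·T1 = [-171/221 -140/221 0; -31/221 -311/221 0; 0 0 1]
T4·…·T1 = [-513/221 -420/221 0; -93/442 -933/442 0; 0 0 1]
det M = 9/2; M⁻¹ = [-311/663 280/663 0; 31/663 -114/221 0; 0 0 1]
M⁻¹ · (747/221, 1353/221)ᵀ = (1, -3)ᵀ

p = (1, -3)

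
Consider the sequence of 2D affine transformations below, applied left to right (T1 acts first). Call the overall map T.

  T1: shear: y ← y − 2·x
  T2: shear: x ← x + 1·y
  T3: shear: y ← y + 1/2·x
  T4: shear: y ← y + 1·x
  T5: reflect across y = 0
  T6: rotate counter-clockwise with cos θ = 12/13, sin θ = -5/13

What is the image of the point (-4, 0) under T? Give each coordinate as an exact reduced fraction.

T(p) = (-22/13, -188/13)

T1 shear: y ← y − 2·x: (-4, 0) → (-4, 8)
T2 shear: x ← x + 1·y: (-4, 8) → (4, 8)
T3 shear: y ← y + 1/2·x: (4, 8) → (4, 10)
T4 shear: y ← y + 1·x: (4, 10) → (4, 14)
T5 reflect across y = 0: (4, 14) → (4, -14)
T6 rotate counter-clockwise with cos θ = 12/13, sin θ = -5/13: (4, -14) → (-22/13, -188/13)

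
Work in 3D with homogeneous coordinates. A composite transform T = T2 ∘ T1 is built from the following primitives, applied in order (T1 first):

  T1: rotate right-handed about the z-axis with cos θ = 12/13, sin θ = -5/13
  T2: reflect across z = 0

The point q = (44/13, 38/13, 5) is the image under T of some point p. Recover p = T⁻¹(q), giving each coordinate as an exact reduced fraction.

T1 = [12/13 5/13 0 0; -5/13 12/13 0 0; 0 0 1 0; 0 0 0 1]
T2·T1 = [12/13 5/13 0 0; -5/13 12/13 0 0; 0 0 -1 0; 0 0 0 1]
det M = -1; M⁻¹ = [12/13 -5/13 0 0; 5/13 12/13 0 0; 0 0 -1 0; 0 0 0 1]
M⁻¹ · (44/13, 38/13, 5)ᵀ = (2, 4, -5)ᵀ

p = (2, 4, -5)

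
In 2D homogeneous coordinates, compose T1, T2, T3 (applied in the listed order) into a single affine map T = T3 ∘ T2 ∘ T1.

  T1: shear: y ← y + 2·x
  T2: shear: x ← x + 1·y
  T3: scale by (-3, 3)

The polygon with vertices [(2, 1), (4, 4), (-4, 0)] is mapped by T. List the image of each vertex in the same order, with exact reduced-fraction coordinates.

image vertices: (-21, 15), (-48, 36), (36, -24)

T1 shear: y ← y + 2·x: (2, 1) → (2, 5); (4, 4) → (4, 12); (-4, 0) → (-4, -8)
T2 shear: x ← x + 1·y: (2, 5) → (7, 5); (4, 12) → (16, 12); (-4, -8) → (-12, -8)
T3 scale by (-3, 3): (7, 5) → (-21, 15); (16, 12) → (-48, 36); (-12, -8) → (36, -24)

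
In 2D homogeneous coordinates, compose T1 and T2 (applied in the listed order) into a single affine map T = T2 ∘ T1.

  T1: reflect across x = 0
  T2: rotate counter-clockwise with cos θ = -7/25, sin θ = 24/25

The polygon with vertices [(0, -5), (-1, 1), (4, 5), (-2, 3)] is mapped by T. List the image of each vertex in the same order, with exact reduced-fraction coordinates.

T1 reflect across x = 0: (0, -5) → (0, -5); (-1, 1) → (1, 1); (4, 5) → (-4, 5); (-2, 3) → (2, 3)
T2 rotate counter-clockwise with cos θ = -7/25, sin θ = 24/25: (0, -5) → (24/5, 7/5); (1, 1) → (-31/25, 17/25); (-4, 5) → (-92/25, -131/25); (2, 3) → (-86/25, 27/25)

image vertices: (24/5, 7/5), (-31/25, 17/25), (-92/25, -131/25), (-86/25, 27/25)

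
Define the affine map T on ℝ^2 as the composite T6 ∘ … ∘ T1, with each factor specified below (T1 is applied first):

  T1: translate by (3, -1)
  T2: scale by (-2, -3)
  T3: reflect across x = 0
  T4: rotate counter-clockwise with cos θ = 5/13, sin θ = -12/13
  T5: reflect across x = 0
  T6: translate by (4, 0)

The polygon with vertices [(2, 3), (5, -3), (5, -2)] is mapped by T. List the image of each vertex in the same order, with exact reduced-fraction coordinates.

image vertices: (74/13, -150/13), (-172/13, -132/13), (-136/13, -147/13)

T1 translate by (3, -1): (2, 3) → (5, 2); (5, -3) → (8, -4); (5, -2) → (8, -3)
T2 scale by (-2, -3): (5, 2) → (-10, -6); (8, -4) → (-16, 12); (8, -3) → (-16, 9)
T3 reflect across x = 0: (-10, -6) → (10, -6); (-16, 12) → (16, 12); (-16, 9) → (16, 9)
T4 rotate counter-clockwise with cos θ = 5/13, sin θ = -12/13: (10, -6) → (-22/13, -150/13); (16, 12) → (224/13, -132/13); (16, 9) → (188/13, -147/13)
T5 reflect across x = 0: (-22/13, -150/13) → (22/13, -150/13); (224/13, -132/13) → (-224/13, -132/13); (188/13, -147/13) → (-188/13, -147/13)
T6 translate by (4, 0): (22/13, -150/13) → (74/13, -150/13); (-224/13, -132/13) → (-172/13, -132/13); (-188/13, -147/13) → (-136/13, -147/13)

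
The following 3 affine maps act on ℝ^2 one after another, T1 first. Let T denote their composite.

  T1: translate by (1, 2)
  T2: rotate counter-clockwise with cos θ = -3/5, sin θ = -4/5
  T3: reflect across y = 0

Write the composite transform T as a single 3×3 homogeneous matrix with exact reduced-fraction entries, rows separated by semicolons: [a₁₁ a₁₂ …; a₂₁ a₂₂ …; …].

T = [-3/5 4/5 1; 4/5 3/5 2; 0 0 1]

T1 = [1 0 1; 0 1 2; 0 0 1]
T2·T1 = [-3/5 4/5 1; -4/5 -3/5 -2; 0 0 1]
T3·…·T1 = [-3/5 4/5 1; 4/5 3/5 2; 0 0 1]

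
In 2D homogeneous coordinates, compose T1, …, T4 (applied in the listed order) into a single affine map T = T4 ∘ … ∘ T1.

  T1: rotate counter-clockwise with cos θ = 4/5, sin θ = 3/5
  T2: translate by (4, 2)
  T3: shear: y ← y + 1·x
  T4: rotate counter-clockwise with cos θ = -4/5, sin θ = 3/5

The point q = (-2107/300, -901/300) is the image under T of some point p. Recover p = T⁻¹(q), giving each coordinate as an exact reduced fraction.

T1 = [4/5 -3/5 0; 3/5 4/5 0; 0 0 1]
T2·T1 = [4/5 -3/5 4; 3/5 4/5 2; 0 0 1]
T3·…·T1 = [4/5 -3/5 4; 7/5 1/5 6; 0 0 1]
T4·…·T1 = [-37/25 9/25 -34/5; -16/25 -13/25 -12/5; 0 0 1]
det M = 1; M⁻¹ = [-13/25 -9/25 -22/5; 16/25 -37/25 4/5; 0 0 1]
M⁻¹ · (-2107/300, -901/300)ᵀ = (1/3, 3/4)ᵀ

p = (1/3, 3/4)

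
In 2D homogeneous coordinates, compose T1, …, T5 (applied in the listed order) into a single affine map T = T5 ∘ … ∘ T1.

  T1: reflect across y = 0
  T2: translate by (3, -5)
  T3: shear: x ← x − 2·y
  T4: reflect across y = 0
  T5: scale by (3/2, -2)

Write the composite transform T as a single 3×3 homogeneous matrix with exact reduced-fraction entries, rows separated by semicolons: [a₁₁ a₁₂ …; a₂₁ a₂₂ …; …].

T1 = [1 0 0; 0 -1 0; 0 0 1]
T2·T1 = [1 0 3; 0 -1 -5; 0 0 1]
T3·…·T1 = [1 2 13; 0 -1 -5; 0 0 1]
T4·…·T1 = [1 2 13; 0 1 5; 0 0 1]
T5·…·T1 = [3/2 3 39/2; 0 -2 -10; 0 0 1]

T = [3/2 3 39/2; 0 -2 -10; 0 0 1]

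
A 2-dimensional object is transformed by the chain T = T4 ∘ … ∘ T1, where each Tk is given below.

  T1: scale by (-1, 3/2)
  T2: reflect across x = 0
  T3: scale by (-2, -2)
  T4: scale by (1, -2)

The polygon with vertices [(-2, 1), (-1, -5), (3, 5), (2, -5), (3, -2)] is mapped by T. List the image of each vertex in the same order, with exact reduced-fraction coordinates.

T1 scale by (-1, 3/2): (-2, 1) → (2, 3/2); (-1, -5) → (1, -15/2); (3, 5) → (-3, 15/2); (2, -5) → (-2, -15/2); (3, -2) → (-3, -3)
T2 reflect across x = 0: (2, 3/2) → (-2, 3/2); (1, -15/2) → (-1, -15/2); (-3, 15/2) → (3, 15/2); (-2, -15/2) → (2, -15/2); (-3, -3) → (3, -3)
T3 scale by (-2, -2): (-2, 3/2) → (4, -3); (-1, -15/2) → (2, 15); (3, 15/2) → (-6, -15); (2, -15/2) → (-4, 15); (3, -3) → (-6, 6)
T4 scale by (1, -2): (4, -3) → (4, 6); (2, 15) → (2, -30); (-6, -15) → (-6, 30); (-4, 15) → (-4, -30); (-6, 6) → (-6, -12)

image vertices: (4, 6), (2, -30), (-6, 30), (-4, -30), (-6, -12)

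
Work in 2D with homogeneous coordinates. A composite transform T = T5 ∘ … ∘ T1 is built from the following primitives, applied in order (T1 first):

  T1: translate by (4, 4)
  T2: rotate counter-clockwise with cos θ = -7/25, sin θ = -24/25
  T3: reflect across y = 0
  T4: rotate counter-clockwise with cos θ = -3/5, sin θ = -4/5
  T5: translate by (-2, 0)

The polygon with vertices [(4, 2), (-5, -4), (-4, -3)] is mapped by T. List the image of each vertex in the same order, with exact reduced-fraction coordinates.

image vertices: (422/125, -1054/125), (-367/125, 44/125), (-294/125, -117/125)

T1 translate by (4, 4): (4, 2) → (8, 6); (-5, -4) → (-1, 0); (-4, -3) → (0, 1)
T2 rotate counter-clockwise with cos θ = -7/25, sin θ = -24/25: (8, 6) → (88/25, -234/25); (-1, 0) → (7/25, 24/25); (0, 1) → (24/25, -7/25)
T3 reflect across y = 0: (88/25, -234/25) → (88/25, 234/25); (7/25, 24/25) → (7/25, -24/25); (24/25, -7/25) → (24/25, 7/25)
T4 rotate counter-clockwise with cos θ = -3/5, sin θ = -4/5: (88/25, 234/25) → (672/125, -1054/125); (7/25, -24/25) → (-117/125, 44/125); (24/25, 7/25) → (-44/125, -117/125)
T5 translate by (-2, 0): (672/125, -1054/125) → (422/125, -1054/125); (-117/125, 44/125) → (-367/125, 44/125); (-44/125, -117/125) → (-294/125, -117/125)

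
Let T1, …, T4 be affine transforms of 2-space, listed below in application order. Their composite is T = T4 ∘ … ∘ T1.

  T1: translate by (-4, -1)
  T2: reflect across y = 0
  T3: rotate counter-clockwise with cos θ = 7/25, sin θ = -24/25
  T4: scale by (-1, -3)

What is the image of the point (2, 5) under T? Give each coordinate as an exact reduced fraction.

T(p) = (22/5, -12/5)

T1 translate by (-4, -1): (2, 5) → (-2, 4)
T2 reflect across y = 0: (-2, 4) → (-2, -4)
T3 rotate counter-clockwise with cos θ = 7/25, sin θ = -24/25: (-2, -4) → (-22/5, 4/5)
T4 scale by (-1, -3): (-22/5, 4/5) → (22/5, -12/5)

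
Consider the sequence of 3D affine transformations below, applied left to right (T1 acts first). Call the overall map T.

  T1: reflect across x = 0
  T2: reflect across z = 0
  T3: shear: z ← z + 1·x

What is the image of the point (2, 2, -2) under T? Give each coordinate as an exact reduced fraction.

T(p) = (-2, 2, 0)

T1 reflect across x = 0: (2, 2, -2) → (-2, 2, -2)
T2 reflect across z = 0: (-2, 2, -2) → (-2, 2, 2)
T3 shear: z ← z + 1·x: (-2, 2, 2) → (-2, 2, 0)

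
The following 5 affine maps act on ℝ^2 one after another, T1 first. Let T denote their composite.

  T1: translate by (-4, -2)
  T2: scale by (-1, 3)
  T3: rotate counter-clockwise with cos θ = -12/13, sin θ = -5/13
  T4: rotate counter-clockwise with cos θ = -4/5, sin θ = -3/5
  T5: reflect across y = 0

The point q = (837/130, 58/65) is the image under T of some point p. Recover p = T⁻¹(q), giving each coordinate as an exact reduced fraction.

T1 = [1 0 -4; 0 1 -2; 0 0 1]
T2·T1 = [-1 0 4; 0 3 -6; 0 0 1]
T3·…·T1 = [12/13 15/13 -6; 5/13 -36/13 4; 0 0 1]
T4·…·T1 = [-33/65 -168/65 36/5; -56/65 99/65 2/5; 0 0 1]
T5·…·T1 = [-33/65 -168/65 36/5; 56/65 -99/65 -2/5; 0 0 1]
det M = 3; M⁻¹ = [-33/65 56/65 4; -56/195 -11/65 2; 0 0 1]
M⁻¹ · (837/130, 58/65)ᵀ = (3/2, 0)ᵀ

p = (3/2, 0)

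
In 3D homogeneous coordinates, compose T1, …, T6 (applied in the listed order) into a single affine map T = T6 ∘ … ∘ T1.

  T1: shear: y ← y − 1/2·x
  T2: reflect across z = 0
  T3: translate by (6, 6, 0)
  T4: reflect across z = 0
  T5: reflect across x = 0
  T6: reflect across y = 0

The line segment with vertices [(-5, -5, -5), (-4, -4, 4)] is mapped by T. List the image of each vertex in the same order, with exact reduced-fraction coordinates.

T1 shear: y ← y − 1/2·x: (-5, -5, -5) → (-5, -5/2, -5); (-4, -4, 4) → (-4, -2, 4)
T2 reflect across z = 0: (-5, -5/2, -5) → (-5, -5/2, 5); (-4, -2, 4) → (-4, -2, -4)
T3 translate by (6, 6, 0): (-5, -5/2, 5) → (1, 7/2, 5); (-4, -2, -4) → (2, 4, -4)
T4 reflect across z = 0: (1, 7/2, 5) → (1, 7/2, -5); (2, 4, -4) → (2, 4, 4)
T5 reflect across x = 0: (1, 7/2, -5) → (-1, 7/2, -5); (2, 4, 4) → (-2, 4, 4)
T6 reflect across y = 0: (-1, 7/2, -5) → (-1, -7/2, -5); (-2, 4, 4) → (-2, -4, 4)

image vertices: (-1, -7/2, -5), (-2, -4, 4)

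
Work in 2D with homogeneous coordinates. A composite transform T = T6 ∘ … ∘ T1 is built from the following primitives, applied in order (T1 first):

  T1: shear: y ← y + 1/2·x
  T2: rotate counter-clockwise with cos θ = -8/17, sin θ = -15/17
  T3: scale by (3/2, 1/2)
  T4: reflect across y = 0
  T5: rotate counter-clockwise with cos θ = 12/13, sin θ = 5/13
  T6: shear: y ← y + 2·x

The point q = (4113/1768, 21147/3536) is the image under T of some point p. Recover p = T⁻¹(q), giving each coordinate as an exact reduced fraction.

T1 = [1 0 0; 1/2 1 0; 0 0 1]
T2·T1 = [-1/34 15/17 0; -19/17 -8/17 0; 0 0 1]
T3·…·T1 = [-3/68 45/34 0; -19/34 -4/17 0; 0 0 1]
T4·…·T1 = [-3/68 45/34 0; 19/34 4/17 0; 0 0 1]
T5·…·T1 = [-113/442 250/221 0; 441/884 321/442 0; 0 0 1]
T6·…·T1 = [-113/442 250/221 0; -11/884 1321/442 0; 0 0 1]
det M = -3/4; M⁻¹ = [-2642/663 1000/663 0; -11/663 226/663 0; 0 0 1]
M⁻¹ · (4113/1768, 21147/3536)ᵀ = (-1/4, 2)ᵀ

p = (-1/4, 2)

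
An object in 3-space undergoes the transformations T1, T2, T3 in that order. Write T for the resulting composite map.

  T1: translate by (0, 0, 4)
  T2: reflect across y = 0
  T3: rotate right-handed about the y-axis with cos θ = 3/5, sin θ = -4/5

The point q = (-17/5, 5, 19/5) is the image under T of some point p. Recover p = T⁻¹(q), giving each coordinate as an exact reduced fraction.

p = (1, -5, 1)

T1 = [1 0 0 0; 0 1 0 0; 0 0 1 4; 0 0 0 1]
T2·T1 = [1 0 0 0; 0 -1 0 0; 0 0 1 4; 0 0 0 1]
T3·…·T1 = [3/5 0 -4/5 -16/5; 0 -1 0 0; 4/5 0 3/5 12/5; 0 0 0 1]
det M = -1; M⁻¹ = [3/5 0 4/5 0; 0 -1 0 0; -4/5 0 3/5 -4; 0 0 0 1]
M⁻¹ · (-17/5, 5, 19/5)ᵀ = (1, -5, 1)ᵀ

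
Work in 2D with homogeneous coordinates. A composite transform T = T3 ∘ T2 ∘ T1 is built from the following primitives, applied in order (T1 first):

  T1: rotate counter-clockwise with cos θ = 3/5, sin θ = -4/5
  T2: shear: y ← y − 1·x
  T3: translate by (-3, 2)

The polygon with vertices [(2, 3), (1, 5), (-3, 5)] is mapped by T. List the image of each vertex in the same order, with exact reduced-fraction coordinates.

image vertices: (3/5, -7/5), (8/5, -2/5), (-4/5, 26/5)

T1 rotate counter-clockwise with cos θ = 3/5, sin θ = -4/5: (2, 3) → (18/5, 1/5); (1, 5) → (23/5, 11/5); (-3, 5) → (11/5, 27/5)
T2 shear: y ← y − 1·x: (18/5, 1/5) → (18/5, -17/5); (23/5, 11/5) → (23/5, -12/5); (11/5, 27/5) → (11/5, 16/5)
T3 translate by (-3, 2): (18/5, -17/5) → (3/5, -7/5); (23/5, -12/5) → (8/5, -2/5); (11/5, 16/5) → (-4/5, 26/5)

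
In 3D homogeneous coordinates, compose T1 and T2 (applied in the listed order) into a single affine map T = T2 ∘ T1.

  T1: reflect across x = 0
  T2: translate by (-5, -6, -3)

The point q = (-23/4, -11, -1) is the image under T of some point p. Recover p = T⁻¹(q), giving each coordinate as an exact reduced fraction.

T1 = [-1 0 0 0; 0 1 0 0; 0 0 1 0; 0 0 0 1]
T2·T1 = [-1 0 0 -5; 0 1 0 -6; 0 0 1 -3; 0 0 0 1]
det M = -1; M⁻¹ = [-1 0 0 -5; 0 1 0 6; 0 0 1 3; 0 0 0 1]
M⁻¹ · (-23/4, -11, -1)ᵀ = (3/4, -5, 2)ᵀ

p = (3/4, -5, 2)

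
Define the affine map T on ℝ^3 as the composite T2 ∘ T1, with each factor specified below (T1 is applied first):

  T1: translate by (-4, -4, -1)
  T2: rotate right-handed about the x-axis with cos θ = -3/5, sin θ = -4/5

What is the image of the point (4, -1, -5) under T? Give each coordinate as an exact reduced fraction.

T(p) = (0, -9/5, 38/5)

T1 translate by (-4, -4, -1): (4, -1, -5) → (0, -5, -6)
T2 rotate right-handed about the x-axis with cos θ = -3/5, sin θ = -4/5: (0, -5, -6) → (0, -9/5, 38/5)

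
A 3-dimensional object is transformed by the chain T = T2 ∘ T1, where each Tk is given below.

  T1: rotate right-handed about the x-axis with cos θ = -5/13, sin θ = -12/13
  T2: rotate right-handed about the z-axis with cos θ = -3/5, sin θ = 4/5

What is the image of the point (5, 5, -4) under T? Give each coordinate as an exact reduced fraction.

T1 rotate right-handed about the x-axis with cos θ = -5/13, sin θ = -12/13: (5, 5, -4) → (5, -73/13, -40/13)
T2 rotate right-handed about the z-axis with cos θ = -3/5, sin θ = 4/5: (5, -73/13, -40/13) → (97/65, 479/65, -40/13)

T(p) = (97/65, 479/65, -40/13)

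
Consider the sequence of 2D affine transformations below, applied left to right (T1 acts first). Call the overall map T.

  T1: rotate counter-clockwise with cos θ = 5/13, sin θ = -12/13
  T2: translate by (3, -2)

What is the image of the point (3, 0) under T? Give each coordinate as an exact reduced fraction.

T(p) = (54/13, -62/13)

T1 rotate counter-clockwise with cos θ = 5/13, sin θ = -12/13: (3, 0) → (15/13, -36/13)
T2 translate by (3, -2): (15/13, -36/13) → (54/13, -62/13)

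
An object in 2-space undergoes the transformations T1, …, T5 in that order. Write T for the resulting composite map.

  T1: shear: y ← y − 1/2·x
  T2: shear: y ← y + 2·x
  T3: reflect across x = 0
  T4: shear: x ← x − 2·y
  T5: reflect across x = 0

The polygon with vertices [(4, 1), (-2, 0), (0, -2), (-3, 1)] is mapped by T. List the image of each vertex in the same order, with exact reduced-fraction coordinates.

image vertices: (18, 7), (-8, -3), (-4, -2), (-10, -7/2)

T1 shear: y ← y − 1/2·x: (4, 1) → (4, -1); (-2, 0) → (-2, 1); (0, -2) → (0, -2); (-3, 1) → (-3, 5/2)
T2 shear: y ← y + 2·x: (4, -1) → (4, 7); (-2, 1) → (-2, -3); (0, -2) → (0, -2); (-3, 5/2) → (-3, -7/2)
T3 reflect across x = 0: (4, 7) → (-4, 7); (-2, -3) → (2, -3); (0, -2) → (0, -2); (-3, -7/2) → (3, -7/2)
T4 shear: x ← x − 2·y: (-4, 7) → (-18, 7); (2, -3) → (8, -3); (0, -2) → (4, -2); (3, -7/2) → (10, -7/2)
T5 reflect across x = 0: (-18, 7) → (18, 7); (8, -3) → (-8, -3); (4, -2) → (-4, -2); (10, -7/2) → (-10, -7/2)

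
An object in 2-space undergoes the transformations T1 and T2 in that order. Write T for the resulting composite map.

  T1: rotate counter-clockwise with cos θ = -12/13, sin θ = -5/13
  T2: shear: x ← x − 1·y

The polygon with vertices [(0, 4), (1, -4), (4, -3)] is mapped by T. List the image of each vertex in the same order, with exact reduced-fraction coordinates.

T1 rotate counter-clockwise with cos θ = -12/13, sin θ = -5/13: (0, 4) → (20/13, -48/13); (1, -4) → (-32/13, 43/13); (4, -3) → (-63/13, 16/13)
T2 shear: x ← x − 1·y: (20/13, -48/13) → (68/13, -48/13); (-32/13, 43/13) → (-75/13, 43/13); (-63/13, 16/13) → (-79/13, 16/13)

image vertices: (68/13, -48/13), (-75/13, 43/13), (-79/13, 16/13)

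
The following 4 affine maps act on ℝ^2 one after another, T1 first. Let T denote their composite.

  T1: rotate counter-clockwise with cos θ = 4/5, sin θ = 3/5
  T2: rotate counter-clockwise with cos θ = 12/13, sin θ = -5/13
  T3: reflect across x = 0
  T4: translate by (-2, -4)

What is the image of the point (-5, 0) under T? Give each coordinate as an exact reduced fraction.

T1 rotate counter-clockwise with cos θ = 4/5, sin θ = 3/5: (-5, 0) → (-4, -3)
T2 rotate counter-clockwise with cos θ = 12/13, sin θ = -5/13: (-4, -3) → (-63/13, -16/13)
T3 reflect across x = 0: (-63/13, -16/13) → (63/13, -16/13)
T4 translate by (-2, -4): (63/13, -16/13) → (37/13, -68/13)

T(p) = (37/13, -68/13)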